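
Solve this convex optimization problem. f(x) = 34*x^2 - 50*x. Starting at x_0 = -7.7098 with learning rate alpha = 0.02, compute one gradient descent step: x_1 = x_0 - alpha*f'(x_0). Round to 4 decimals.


We compute the gradient at x_0 and apply the update.
f'(x) = 68*x - 50
f'(-7.7098) = 68*-7.7098 - 50 = -574.2664
x_1 = -7.7098 - 0.02*-574.2664 = 3.7755


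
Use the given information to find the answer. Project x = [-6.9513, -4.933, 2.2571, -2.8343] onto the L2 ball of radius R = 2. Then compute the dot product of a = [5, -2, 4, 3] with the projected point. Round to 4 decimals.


Step 1: Compute ||x|| (intermediates to 6 decimals).
||x|| = sqrt((-6.9513)^2 + (-4.933)^2 + 2.2571^2 + (-2.8343)^2) = 9.261901
Step 2: Project.
Since ||x|| > R, scale = R/||x|| = 2/9.261901 = 0.215938, proj(x) = scale * x
proj(x) = [-1.50105, -1.065222, 0.487394, -0.612033]
Step 3: Dot product.
a^T * proj(x) = 5*(-1.50105) - 2*(-1.065222) + 4*0.487394 + 3*(-0.612033) = -5.2613


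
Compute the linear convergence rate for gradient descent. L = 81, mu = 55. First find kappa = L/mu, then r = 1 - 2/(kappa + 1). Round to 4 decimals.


Step 1: Compute the condition number.
kappa = L/mu = 81/55 = 1.4727
Step 2: Compute the convergence rate.
r = 1 - 2/(kappa + 1) = 1 - 2*mu/(L + mu) = (L - mu)/(L + mu) = 26/136 = 0.1912


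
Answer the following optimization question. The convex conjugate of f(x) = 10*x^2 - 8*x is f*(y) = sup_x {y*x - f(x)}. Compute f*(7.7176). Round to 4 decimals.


f*(y) = sup_x {y*x - a*x^2 - b*x} = sup_x {(y-b)*x - a*x^2}
FOC: (y - b) - 2a*x = 0 => x* = (y - b)/(2a)
x* = (7.7176 + 8)/(2*10) = 0.7859
f*(7.7176) = (y-b)^2/(4a) = (7.7176 + 8)^2/(4*10)
= 247.0429/40 = 6.1761


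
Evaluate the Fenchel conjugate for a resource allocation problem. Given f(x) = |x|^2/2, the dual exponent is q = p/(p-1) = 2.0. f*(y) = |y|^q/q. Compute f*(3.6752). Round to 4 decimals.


The conjugate exponent q satisfies 1/p + 1/q = 1.
p = 2, so q = 2/(2 - 1) = 2.0
|y|^q = 3.6752^2.0 = 13.5071
f*(3.6752) = 13.5071 / 2.0 = 6.7535


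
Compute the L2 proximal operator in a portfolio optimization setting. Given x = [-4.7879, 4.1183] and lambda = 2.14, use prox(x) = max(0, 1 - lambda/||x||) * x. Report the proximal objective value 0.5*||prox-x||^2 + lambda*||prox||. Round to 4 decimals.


Step 1: Compute ||x||.
||x|| = 6.3154
Step 2: Compute scaling factor.
scale = max(0, 1 - 2.14/6.3154) = 0.6611
Step 3: prox(x) = [-3.1655, 2.7228]
||prox(x)|| = 4.1754
Step 4: Proximal objective.
0.5*||prox-x||^2 = 2.2898
lambda*||prox|| = 8.9354
Total = 11.2252


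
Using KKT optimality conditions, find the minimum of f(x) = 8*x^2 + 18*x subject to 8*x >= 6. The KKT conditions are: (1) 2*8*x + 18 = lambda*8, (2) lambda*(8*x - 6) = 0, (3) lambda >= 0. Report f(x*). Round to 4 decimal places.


Step 1: Try lambda = 0 (constraint inactive).
x_unc = -18/(2*8) = -1.125
Check: 8*-1.125 = -9.0 < 6 -- violated!
Step 2: Constraint must be active: 8*x = 6
x* = 6/8 = 0.75
lambda = (2*8*0.75 + 18)/8 = 3.75
Step 3: Compute optimal value.
f(x*) = 8*0.75^2 + 18*0.75 = 18.0


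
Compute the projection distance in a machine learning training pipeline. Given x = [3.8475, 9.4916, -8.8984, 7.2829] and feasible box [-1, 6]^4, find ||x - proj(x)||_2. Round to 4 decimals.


Project each component onto [-1, 6].
clip(3.8475) = 3.8475, clip(9.4916) = 6.0, clip(-8.8984) = -1.0, clip(7.2829) = 6.0
Projection = [3.8475, 6.0, -1.0, 6.0]
Squared diffs: [0.0, 12.1913, 62.3847, 1.6458]
Distance = sqrt(76.2218) = 8.7305


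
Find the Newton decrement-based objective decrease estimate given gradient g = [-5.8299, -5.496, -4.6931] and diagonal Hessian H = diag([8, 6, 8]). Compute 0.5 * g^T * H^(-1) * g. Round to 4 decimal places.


Step 1: H is diagonal, so H^(-1) * g = [-0.7287, -0.916, -0.5866].
Step 2: g^T H^(-1) g = sum_i g_i^2 / H_ii
  = (-5.8299)^2/8 + (-5.496)^2/6 + (-4.6931)^2/8
  = 4.2485 + 5.0343 + 2.7531 = 12.036
Step 3: Objective decrease = 0.5 * g^T H^(-1) g = 6.018


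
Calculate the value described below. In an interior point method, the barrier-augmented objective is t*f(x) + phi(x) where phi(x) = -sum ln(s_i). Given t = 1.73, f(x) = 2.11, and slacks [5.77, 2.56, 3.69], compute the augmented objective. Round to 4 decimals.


Step 1: Compute log-barrier.
ln values: [1.7527, 0.94, 1.3056]
phi = -(1.7527 + 0.94 + 1.3056) = -3.9983
Step 2: Compute augmented objective.
t*f(x) = 1.73*2.11 = 3.6503
Total = 3.6503 - 3.9983 = -0.348


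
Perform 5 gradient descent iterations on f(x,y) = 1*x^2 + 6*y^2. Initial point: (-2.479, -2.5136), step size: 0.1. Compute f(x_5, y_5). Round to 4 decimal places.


Gradient descent on f(x,y) = 1*x^2 + 6*y^2.
Starting point: (-2.479, -2.5136), alpha = 0.1
Step 1: grad_x = 2*1*-2.479 = -4.958, grad_y = 2*6*-2.5136 = -30.1632
  x_1 = -2.479 - 0.1*-4.958 = -1.9832
  y_1 = -2.5136 - 0.1*-30.1632 = 0.5027
Step 2: grad_x = 2*1*-1.9832 = -3.9664, grad_y = 2*6*0.5027 = 6.0326
  x_2 = -1.9832 - 0.1*-3.9664 = -1.5866
  y_2 = 0.5027 - 0.1*6.0326 = -0.1005
Step 3: grad_x = 2*1*-1.5866 = -3.1731, grad_y = 2*6*-0.1005 = -1.2065
  x_3 = -1.5866 - 0.1*-3.1731 = -1.2692
  y_3 = -0.1005 - 0.1*-1.2065 = 0.0201
Step 4: grad_x = 2*1*-1.2692 = -2.5385, grad_y = 2*6*0.0201 = 0.2413
  x_4 = -1.2692 - 0.1*-2.5385 = -1.0154
  y_4 = 0.0201 - 0.1*0.2413 = -0.004
Step 5: grad_x = 2*1*-1.0154 = -2.0308, grad_y = 2*6*-0.004 = -0.0483
  x_5 = -1.0154 - 0.1*-2.0308 = -0.8123
  y_5 = -0.004 - 0.1*-0.0483 = 0.0008
f(-0.8123, 0.0008) = 1*(-0.8123)^2 + 6*0.0008^2 = 0.6599


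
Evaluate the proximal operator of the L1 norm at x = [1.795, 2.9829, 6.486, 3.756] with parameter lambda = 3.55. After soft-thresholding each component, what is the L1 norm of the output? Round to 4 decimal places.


Soft-thresholding with lambda = 3.55:
prox(1.795) = sign(1.795)*max(|1.795| - 3.55, 0) = 0.0
prox(2.9829) = sign(2.9829)*max(|2.9829| - 3.55, 0) = 0.0
prox(6.486) = sign(6.486)*max(|6.486| - 3.55, 0) = 2.936
prox(3.756) = sign(3.756)*max(|3.756| - 3.55, 0) = 0.206
prox(x) = [0.0, 0.0, 2.936, 0.206]
||prox(x)||_1 = 0.0 + 0.0 + 2.936 + 0.206 = 3.142


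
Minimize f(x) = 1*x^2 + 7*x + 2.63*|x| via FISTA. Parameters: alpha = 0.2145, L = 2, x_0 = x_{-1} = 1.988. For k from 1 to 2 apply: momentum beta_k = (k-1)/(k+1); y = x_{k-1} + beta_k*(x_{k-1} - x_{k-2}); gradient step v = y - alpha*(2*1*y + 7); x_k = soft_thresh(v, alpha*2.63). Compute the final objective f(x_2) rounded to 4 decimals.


FISTA on f(x) = 1*x^2 + 7*x + 2.63*|x|
L = 2, alpha = 0.2145
Iteration 1: beta = 0.0, y = 1.988 + 0.0*(1.988 - 1.988) = 1.988
  grad(y) = 10.976, v = y - alpha*grad = -0.3664
  prox(v) = soft_thresh(-0.3664, 0.5641) = 0.0
Iteration 2: beta = 0.3333, y = 0.0 + 0.3333*(0.0 - 1.988) = -0.6627
  grad(y) = 5.6747, v = y - alpha*grad = -1.8799
  prox(v) = soft_thresh(-1.8799, 0.5641) = -1.3157
f(x_2) = 1*(-1.3157)^2 + 7*(-1.3157) + 2.63*|-1.3157| = -4.0186


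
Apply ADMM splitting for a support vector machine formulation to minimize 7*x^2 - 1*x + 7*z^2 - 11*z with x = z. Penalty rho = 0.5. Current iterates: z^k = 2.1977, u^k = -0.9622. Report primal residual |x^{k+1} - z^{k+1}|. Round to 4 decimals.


ADMM iteration with rho = 0.5, z^k = 2.1977, u^k = -0.9622
Step 1: x-update.
Minimize 7*x^2 - 1*x + (0.5/2)*(x - 2.1977 - 0.9622)^2
FOC: (2*7 + 0.5)*x = 1 + 0.5*(2.1977 + 0.9622)
x^{k+1} = 0.1779
Step 2: z-update.
Minimize 7*z^2 - 11*z + (0.5/2)*(0.1779 - z - 0.9622)^2
FOC: (2*7 + 0.5)*z = 11 + 0.5*(0.1779 - 0.9622)
z^{k+1} = 0.7316
Step 3: u-update.
u^{k+1} = -0.9622 + 0.1779 - 0.7316 = -1.5158
Step 4: Primal residual = |0.1779 - 0.7316| = 0.5536


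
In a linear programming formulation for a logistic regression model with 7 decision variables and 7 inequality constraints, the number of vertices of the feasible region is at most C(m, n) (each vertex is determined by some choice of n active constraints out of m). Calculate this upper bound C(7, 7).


Each vertex corresponds to some choice of n active constraints out of m, so the number of vertices is at most C(m, n) = m! / (n!(m-n)!).
m = 7, n = 7
Numerator: 7 * 6 * 5 * 4 * 3 * 2 * 1
Denominator: 7! = 5040
C(7, 7) = 1


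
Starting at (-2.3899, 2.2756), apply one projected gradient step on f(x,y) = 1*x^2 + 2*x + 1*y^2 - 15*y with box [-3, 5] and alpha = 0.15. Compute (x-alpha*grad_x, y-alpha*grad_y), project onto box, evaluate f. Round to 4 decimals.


Step 1: Compute gradient at (-2.3899, 2.2756).
grad_x = 2*1*-2.3899 + 2 = -2.7798
grad_y = 2*1*2.2756 - 15 = -10.4488
Step 2: Gradient step.
x_raw = -2.3899 - 0.15*-2.7798 = -1.9729
y_raw = 2.2756 - 0.15*-10.4488 = 3.8429
Step 3: Project onto [-3, 5].
x_proj = clip(-1.9729) = -1.9729
y_proj = clip(3.8429) = 3.8429
Step 4: Evaluate f.
f(-1.9729, 3.8429) = -42.9292


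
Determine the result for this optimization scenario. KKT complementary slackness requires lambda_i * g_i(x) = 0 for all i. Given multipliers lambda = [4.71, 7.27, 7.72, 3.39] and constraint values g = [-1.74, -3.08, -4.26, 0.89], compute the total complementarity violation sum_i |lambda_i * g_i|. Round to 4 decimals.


KKT complementary slackness check:
lambda_1 * g_1 = 4.71 * -1.74 = -8.1954
lambda_2 * g_2 = 7.27 * -3.08 = -22.3916
lambda_3 * g_3 = 7.72 * -4.26 = -32.8872
lambda_4 * g_4 = 3.39 * 0.89 = 3.0171
Total violation = 8.1954 + 22.3916 + 32.8872 + 3.0171 = 66.4913


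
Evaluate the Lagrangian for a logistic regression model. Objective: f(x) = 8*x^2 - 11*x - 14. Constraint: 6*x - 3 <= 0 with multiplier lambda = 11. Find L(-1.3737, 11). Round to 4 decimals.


Step 1: Evaluate f(x).
f(-1.3737) = 8*(-1.3737)^2 - 11*(-1.3737) - 14 = 16.2071
Step 2: Evaluate g(x).
g(-1.3737) = 6*-1.3737 - 3 = -11.2422
Step 3: Compute Lagrangian.
L = 16.2071 + 11*-11.2422 = -107.4571


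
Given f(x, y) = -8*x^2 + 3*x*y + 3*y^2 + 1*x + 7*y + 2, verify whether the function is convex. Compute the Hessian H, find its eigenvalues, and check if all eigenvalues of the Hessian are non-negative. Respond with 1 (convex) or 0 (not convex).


The Hessian of f(x,y) = -8*x^2 + 3*x*y + 3*y^2 + 1*x + 7*y + 2 is:
H = [[-16, 3], [3, 6]]
Trace = -16 + 6 = -10
Determinant = -16*6 - (3)^2 = -105
Discriminant = (-10)^2 - 4*-105 = 520.0
Eigenvalues: lambda_1 = -16.4018, lambda_2 = 6.4018
The function is not convex.

0


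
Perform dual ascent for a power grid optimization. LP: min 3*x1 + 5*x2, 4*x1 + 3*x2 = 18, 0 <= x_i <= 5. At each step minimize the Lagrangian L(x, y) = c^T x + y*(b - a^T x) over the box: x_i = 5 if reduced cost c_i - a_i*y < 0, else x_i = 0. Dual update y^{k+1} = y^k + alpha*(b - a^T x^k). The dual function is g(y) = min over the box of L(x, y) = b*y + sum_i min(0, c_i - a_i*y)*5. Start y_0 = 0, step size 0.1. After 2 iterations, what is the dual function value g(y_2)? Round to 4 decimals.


Dual ascent for LP: min 3*x1 + 5*x2, 4*x1 + 3*x2 = 18, 0 <= x_i <= 5
Step 1: y^k = 0.0, reduced costs: (3.0, 5.0)
  x^k = (0.0, 0.0), subgradient = b - a^T x = 18.0
  y^{k+1} = 0.0 + 0.1*18.0 = 1.8
Step 2: y^k = 1.8, reduced costs: (-4.2, -0.4)
  x^k = (5.0, 5.0), subgradient = b - a^T x = -17.0
  y^{k+1} = 1.8 + 0.1*-17.0 = 0.1
Dual objective at y_2 = 0.1: reduced costs (2.6, 4.7), box minimizer x = (0.0, 0.0)
g(y_2) = b*y + (c1 - a1*y)*x1 + (c2 - a2*y)*x2 = 18*0.1 + 2.6*0.0 + 4.7*0.0 = 1.8 + 0.0 + 0.0 = 1.8


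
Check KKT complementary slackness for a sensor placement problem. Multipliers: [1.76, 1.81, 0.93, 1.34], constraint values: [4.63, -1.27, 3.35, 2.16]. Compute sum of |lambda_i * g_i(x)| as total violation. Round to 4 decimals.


KKT complementary slackness check:
lambda_1 * g_1 = 1.76 * 4.63 = 8.1488
lambda_2 * g_2 = 1.81 * -1.27 = -2.2987
lambda_3 * g_3 = 0.93 * 3.35 = 3.1155
lambda_4 * g_4 = 1.34 * 2.16 = 2.8944
Total violation = 8.1488 + 2.2987 + 3.1155 + 2.8944 = 16.4574


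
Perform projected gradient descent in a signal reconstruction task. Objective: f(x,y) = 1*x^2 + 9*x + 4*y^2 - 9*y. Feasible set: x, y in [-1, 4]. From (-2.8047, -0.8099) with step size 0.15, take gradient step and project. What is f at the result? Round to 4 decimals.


Step 1: Compute gradient at (-2.8047, -0.8099).
grad_x = 2*1*-2.8047 + 9 = 3.3906
grad_y = 2*4*-0.8099 - 9 = -15.4792
Step 2: Gradient step.
x_raw = -2.8047 - 0.15*3.3906 = -3.3133
y_raw = -0.8099 - 0.15*-15.4792 = 1.512
Step 3: Project onto [-1, 4].
x_proj = clip(-3.3133) = -1.0
y_proj = clip(1.512) = 1.512
Step 4: Evaluate f.
f(-1.0, 1.512) = -12.4635


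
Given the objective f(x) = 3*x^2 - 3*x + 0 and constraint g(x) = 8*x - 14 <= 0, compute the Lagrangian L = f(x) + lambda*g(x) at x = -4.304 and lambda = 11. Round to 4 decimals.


Step 1: Evaluate f(x).
f(-4.304) = 3*(-4.304)^2 - 3*(-4.304) + 0 = 68.4852
Step 2: Evaluate g(x).
g(-4.304) = 8*-4.304 - 14 = -48.432
Step 3: Compute Lagrangian.
L = 68.4852 + 11*-48.432 = -464.2668


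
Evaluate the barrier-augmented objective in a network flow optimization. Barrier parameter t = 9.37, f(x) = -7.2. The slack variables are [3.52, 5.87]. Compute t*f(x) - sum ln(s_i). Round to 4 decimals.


Step 1: Compute log-barrier.
ln values: [1.2585, 1.7699]
phi = -(1.2585 + 1.7699) = -3.0283
Step 2: Compute augmented objective.
t*f(x) = 9.37*-7.2 = -67.464
Total = -67.464 - 3.0283 = -70.4923


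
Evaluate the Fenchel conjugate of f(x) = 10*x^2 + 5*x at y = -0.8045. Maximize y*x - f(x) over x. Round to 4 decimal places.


f*(y) = sup_x {y*x - a*x^2 - b*x} = sup_x {(y-b)*x - a*x^2}
FOC: (y - b) - 2a*x = 0 => x* = (y - b)/(2a)
x* = (-0.8045 - 5)/(2*10) = -0.2902
f*(-0.8045) = (y-b)^2/(4a) = (-0.8045 - 5)^2/(4*10)
= 33.6922/40 = 0.8423


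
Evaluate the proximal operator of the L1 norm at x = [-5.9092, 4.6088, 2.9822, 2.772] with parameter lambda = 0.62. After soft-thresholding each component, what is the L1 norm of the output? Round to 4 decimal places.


Soft-thresholding with lambda = 0.62:
prox(-5.9092) = sign(-5.9092)*max(|-5.9092| - 0.62, 0) = -5.2892
prox(4.6088) = sign(4.6088)*max(|4.6088| - 0.62, 0) = 3.9888
prox(2.9822) = sign(2.9822)*max(|2.9822| - 0.62, 0) = 2.3622
prox(2.772) = sign(2.772)*max(|2.772| - 0.62, 0) = 2.152
prox(x) = [-5.2892, 3.9888, 2.3622, 2.152]
||prox(x)||_1 = 5.2892 + 3.9888 + 2.3622 + 2.152 = 13.7922


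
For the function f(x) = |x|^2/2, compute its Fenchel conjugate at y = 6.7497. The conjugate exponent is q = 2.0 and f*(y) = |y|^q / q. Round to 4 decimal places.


The conjugate exponent q satisfies 1/p + 1/q = 1.
p = 2, so q = 2/(2 - 1) = 2.0
|y|^q = 6.7497^2.0 = 45.5585
f*(6.7497) = 45.5585 / 2.0 = 22.7792


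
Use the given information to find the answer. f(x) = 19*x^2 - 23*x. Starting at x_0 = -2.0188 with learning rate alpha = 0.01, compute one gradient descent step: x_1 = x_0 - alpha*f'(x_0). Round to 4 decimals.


We compute the gradient at x_0 and apply the update.
f'(x) = 38*x - 23
f'(-2.0188) = 38*-2.0188 - 23 = -99.7144
x_1 = -2.0188 - 0.01*-99.7144 = -1.0217


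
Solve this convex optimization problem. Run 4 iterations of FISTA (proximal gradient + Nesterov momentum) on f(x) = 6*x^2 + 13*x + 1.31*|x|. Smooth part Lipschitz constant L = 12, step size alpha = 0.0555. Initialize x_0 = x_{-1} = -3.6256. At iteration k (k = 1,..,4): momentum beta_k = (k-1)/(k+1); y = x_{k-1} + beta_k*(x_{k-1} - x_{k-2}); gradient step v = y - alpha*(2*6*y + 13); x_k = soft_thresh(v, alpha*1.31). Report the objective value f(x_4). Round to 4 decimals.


FISTA on f(x) = 6*x^2 + 13*x + 1.31*|x|
L = 12, alpha = 0.0555
Iteration 1: beta = 0.0, y = -3.6256 + 0.0*(-3.6256 + 3.6256) = -3.6256
  grad(y) = -30.5072, v = y - alpha*grad = -1.9325
  prox(v) = soft_thresh(-1.9325, 0.0727) = -1.8597
Iteration 2: beta = 0.3333, y = -1.8597 + 0.3333*(-1.8597 + 3.6256) = -1.2711
  grad(y) = -2.2535, v = y - alpha*grad = -1.1461
  prox(v) = soft_thresh(-1.1461, 0.0727) = -1.0734
Iteration 3: beta = 0.5, y = -1.0734 + 0.5*(-1.0734 + 1.8597) = -0.6802
  grad(y) = 4.8381, v = y - alpha*grad = -0.9487
  prox(v) = soft_thresh(-0.9487, 0.0727) = -0.876
Iteration 4: beta = 0.6, y = -0.876 + 0.6*(-0.876 + 1.0734) = -0.7575
  grad(y) = 3.9096, v = y - alpha*grad = -0.9745
  prox(v) = soft_thresh(-0.9745, 0.0727) = -0.9018
f(x_4) = 6*(-0.9018)^2 + 13*(-0.9018) + 1.31*|-0.9018| = -5.6626


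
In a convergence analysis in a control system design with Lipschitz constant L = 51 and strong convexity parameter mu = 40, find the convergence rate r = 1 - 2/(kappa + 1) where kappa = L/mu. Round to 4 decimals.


Step 1: Compute the condition number.
kappa = L/mu = 51/40 = 1.275
Step 2: Compute the convergence rate.
r = 1 - 2/(kappa + 1) = 1 - 2*mu/(L + mu) = (L - mu)/(L + mu) = 11/91 = 0.1209


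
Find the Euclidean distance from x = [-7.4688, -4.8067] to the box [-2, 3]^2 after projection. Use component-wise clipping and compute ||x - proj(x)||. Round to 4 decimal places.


Project each component onto [-2, 3].
clip(-7.4688) = -2.0, clip(-4.8067) = -2.0
Projection = [-2.0, -2.0]
Squared diffs: [29.9078, 7.8776]
Distance = sqrt(37.7854) = 6.147


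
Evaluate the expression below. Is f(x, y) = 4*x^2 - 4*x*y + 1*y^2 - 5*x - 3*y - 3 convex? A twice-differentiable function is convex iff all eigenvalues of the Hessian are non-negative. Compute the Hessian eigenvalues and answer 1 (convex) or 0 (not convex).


The Hessian of f(x,y) = 4*x^2 - 4*x*y + 1*y^2 - 5*x - 3*y - 3 is:
H = [[8, -4], [-4, 2]]
Trace = 8 + 2 = 10
Determinant = 8*2 - (-4)^2 = 0
Discriminant = (10)^2 - 4*0 = 100.0
Eigenvalues: lambda_1 = 0.0, lambda_2 = 10.0
The function is convex.

1


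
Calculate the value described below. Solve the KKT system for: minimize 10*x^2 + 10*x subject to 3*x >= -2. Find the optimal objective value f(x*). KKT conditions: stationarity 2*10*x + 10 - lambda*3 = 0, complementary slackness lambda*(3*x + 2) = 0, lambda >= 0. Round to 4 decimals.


Step 1: Try lambda = 0 (constraint inactive).
Stationarity: 2*10*x + 10 = 0
x* = -10/(2*10) = -0.5
Check constraint: 3*-0.5 = -1.5 >= -2 -- satisfied.
Step 2: Compute optimal value.
f(x*) = 10*(-0.5)^2 + 10*(-0.5) = -2.5


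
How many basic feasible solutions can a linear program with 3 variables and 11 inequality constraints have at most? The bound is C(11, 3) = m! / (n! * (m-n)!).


Each vertex corresponds to some choice of n active constraints out of m, so the number of vertices is at most C(m, n) = m! / (n!(m-n)!).
m = 11, n = 3
Numerator: 11 * 10 * 9
Denominator: 3! = 6
C(11, 3) = 165


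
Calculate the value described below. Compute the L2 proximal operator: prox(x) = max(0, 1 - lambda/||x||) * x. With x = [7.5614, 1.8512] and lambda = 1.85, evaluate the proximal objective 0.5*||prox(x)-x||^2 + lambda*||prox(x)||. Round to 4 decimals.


Step 1: Compute ||x||.
||x|| = 7.7847
Step 2: Compute scaling factor.
scale = max(0, 1 - 1.85/7.7847) = 0.7624
Step 3: prox(x) = [5.7645, 1.4113]
||prox(x)|| = 5.9347
Step 4: Proximal objective.
0.5*||prox-x||^2 = 1.7113
lambda*||prox|| = 10.9792
Total = 12.6905


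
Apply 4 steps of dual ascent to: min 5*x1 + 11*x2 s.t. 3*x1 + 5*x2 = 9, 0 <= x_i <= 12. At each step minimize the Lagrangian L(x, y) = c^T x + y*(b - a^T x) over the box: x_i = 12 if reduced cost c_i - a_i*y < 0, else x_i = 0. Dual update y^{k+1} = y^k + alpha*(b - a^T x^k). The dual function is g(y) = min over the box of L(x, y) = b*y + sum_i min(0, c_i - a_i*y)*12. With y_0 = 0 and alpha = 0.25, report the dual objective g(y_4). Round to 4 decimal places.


Dual ascent for LP: min 5*x1 + 11*x2, 3*x1 + 5*x2 = 9, 0 <= x_i <= 12
Step 1: y^k = 0.0, reduced costs: (5.0, 11.0)
  x^k = (0.0, 0.0), subgradient = b - a^T x = 9.0
  y^{k+1} = 0.0 + 0.25*9.0 = 2.25
Step 2: y^k = 2.25, reduced costs: (-1.75, -0.25)
  x^k = (12.0, 12.0), subgradient = b - a^T x = -87.0
  y^{k+1} = 2.25 + 0.25*-87.0 = -19.5
Step 3: y^k = -19.5, reduced costs: (63.5, 108.5)
  x^k = (0.0, 0.0), subgradient = b - a^T x = 9.0
  y^{k+1} = -19.5 + 0.25*9.0 = -17.25
Step 4: y^k = -17.25, reduced costs: (56.75, 97.25)
  x^k = (0.0, 0.0), subgradient = b - a^T x = 9.0
  y^{k+1} = -17.25 + 0.25*9.0 = -15.0
Dual objective at y_4 = -15.0: reduced costs (50.0, 86.0), box minimizer x = (0.0, 0.0)
g(y_4) = b*y + (c1 - a1*y)*x1 + (c2 - a2*y)*x2 = 9*(-15.0) + 50.0*0.0 + 86.0*0.0 = -135.0 + 0.0 + 0.0 = -135.0


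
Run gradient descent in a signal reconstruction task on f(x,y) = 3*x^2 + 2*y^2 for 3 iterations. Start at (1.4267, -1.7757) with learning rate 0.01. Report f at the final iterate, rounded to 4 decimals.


Gradient descent on f(x,y) = 3*x^2 + 2*y^2.
Starting point: (1.4267, -1.7757), alpha = 0.01
Step 1: grad_x = 2*3*1.4267 = 8.5602, grad_y = 2*2*-1.7757 = -7.1028
  x_1 = 1.4267 - 0.01*8.5602 = 1.3411
  y_1 = -1.7757 - 0.01*-7.1028 = -1.7047
Step 2: grad_x = 2*3*1.3411 = 8.0466, grad_y = 2*2*-1.7047 = -6.8187
  x_2 = 1.3411 - 0.01*8.0466 = 1.2606
  y_2 = -1.7047 - 0.01*-6.8187 = -1.6365
Step 3: grad_x = 2*3*1.2606 = 7.5638, grad_y = 2*2*-1.6365 = -6.5459
  x_3 = 1.2606 - 0.01*7.5638 = 1.185
  y_3 = -1.6365 - 0.01*-6.5459 = -1.571
f(1.185, -1.571) = 3*1.185^2 + 2*(-1.571)^2 = 9.1489


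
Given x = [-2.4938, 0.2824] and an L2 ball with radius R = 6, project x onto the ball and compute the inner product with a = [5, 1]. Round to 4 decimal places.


Step 1: Compute ||x|| (intermediates to 6 decimals).
||x|| = sqrt((-2.4938)^2 + 0.2824^2) = 2.509739
Step 2: Project.
Since ||x|| <= R, proj = x (no scaling needed).
proj(x) = [-2.4938, 0.2824]
Step 3: Dot product.
a^T * proj(x) = 5*(-2.4938) + 1*0.2824 = -12.1866


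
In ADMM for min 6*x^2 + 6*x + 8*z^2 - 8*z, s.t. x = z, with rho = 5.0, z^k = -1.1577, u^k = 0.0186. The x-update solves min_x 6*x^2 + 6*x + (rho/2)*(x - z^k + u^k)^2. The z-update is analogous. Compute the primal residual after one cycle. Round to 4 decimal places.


ADMM iteration with rho = 5.0, z^k = -1.1577, u^k = 0.0186
Step 1: x-update.
Minimize 6*x^2 + 6*x + (5.0/2)*(x + 1.1577 + 0.0186)^2
FOC: (2*6 + 5.0)*x = -6 + 5.0*(-1.1577 - 0.0186)
x^{k+1} = -0.6989
Step 2: z-update.
Minimize 8*z^2 - 8*z + (5.0/2)*(-0.6989 - z + 0.0186)^2
FOC: (2*8 + 5.0)*z = 8 + 5.0*(-0.6989 + 0.0186)
z^{k+1} = 0.219
Step 3: u-update.
u^{k+1} = 0.0186 - 0.6989 - 0.219 = -0.8993
Step 4: Primal residual = |-0.6989 - 0.219| = 0.9179


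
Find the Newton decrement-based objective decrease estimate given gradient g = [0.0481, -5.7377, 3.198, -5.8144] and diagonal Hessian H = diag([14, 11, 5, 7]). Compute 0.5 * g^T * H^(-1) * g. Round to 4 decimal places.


Step 1: H is diagonal, so H^(-1) * g = [0.0034, -0.5216, 0.6396, -0.8306].
Step 2: g^T H^(-1) g = sum_i g_i^2 / H_ii
  = (0.0481)^2/14 + (-5.7377)^2/11 + (3.198)^2/5 + (-5.8144)^2/7
  = 0.0002 + 2.9928 + 2.0454 + 4.8296 = 9.868
Step 3: Objective decrease = 0.5 * g^T H^(-1) g = 4.934


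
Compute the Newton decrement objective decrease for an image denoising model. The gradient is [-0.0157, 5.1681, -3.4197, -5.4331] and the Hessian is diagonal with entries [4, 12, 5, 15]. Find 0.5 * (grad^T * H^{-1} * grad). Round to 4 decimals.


Step 1: H is diagonal, so H^(-1) * g = [-0.0039, 0.4307, -0.6839, -0.3622].
Step 2: g^T H^(-1) g = sum_i g_i^2 / H_ii
  = (-0.0157)^2/4 + (5.1681)^2/12 + (-3.4197)^2/5 + (-5.4331)^2/15
  = 0.0001 + 2.2258 + 2.3389 + 1.9679 = 6.5326
Step 3: Objective decrease = 0.5 * g^T H^(-1) g = 3.2663


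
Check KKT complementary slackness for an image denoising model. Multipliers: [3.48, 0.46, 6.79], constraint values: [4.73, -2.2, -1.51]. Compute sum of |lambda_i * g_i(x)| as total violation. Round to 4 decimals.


KKT complementary slackness check:
lambda_1 * g_1 = 3.48 * 4.73 = 16.4604
lambda_2 * g_2 = 0.46 * -2.2 = -1.012
lambda_3 * g_3 = 6.79 * -1.51 = -10.2529
Total violation = 16.4604 + 1.012 + 10.2529 = 27.7253


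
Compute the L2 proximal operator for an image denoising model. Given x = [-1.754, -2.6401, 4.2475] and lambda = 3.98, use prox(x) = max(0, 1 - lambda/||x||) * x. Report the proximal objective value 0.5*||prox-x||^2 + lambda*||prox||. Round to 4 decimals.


Step 1: Compute ||x||.
||x|| = 5.2998
Step 2: Compute scaling factor.
scale = max(0, 1 - 3.98/5.2998) = 0.249
Step 3: prox(x) = [-0.4368, -0.6575, 1.0577]
||prox(x)|| = 1.3198
Step 4: Proximal objective.
0.5*||prox-x||^2 = 7.9202
lambda*||prox|| = 5.2528
Total = 13.173


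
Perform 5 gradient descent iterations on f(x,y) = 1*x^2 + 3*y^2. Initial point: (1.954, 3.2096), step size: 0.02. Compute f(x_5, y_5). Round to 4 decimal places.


Gradient descent on f(x,y) = 1*x^2 + 3*y^2.
Starting point: (1.954, 3.2096), alpha = 0.02
Step 1: grad_x = 2*1*1.954 = 3.908, grad_y = 2*3*3.2096 = 19.2576
  x_1 = 1.954 - 0.02*3.908 = 1.8758
  y_1 = 3.2096 - 0.02*19.2576 = 2.8244
Step 2: grad_x = 2*1*1.8758 = 3.7517, grad_y = 2*3*2.8244 = 16.9467
  x_2 = 1.8758 - 0.02*3.7517 = 1.8008
  y_2 = 2.8244 - 0.02*16.9467 = 2.4855
Step 3: grad_x = 2*1*1.8008 = 3.6016, grad_y = 2*3*2.4855 = 14.9131
  x_3 = 1.8008 - 0.02*3.6016 = 1.7288
  y_3 = 2.4855 - 0.02*14.9131 = 2.1873
Step 4: grad_x = 2*1*1.7288 = 3.4575, grad_y = 2*3*2.1873 = 13.1235
  x_4 = 1.7288 - 0.02*3.4575 = 1.6596
  y_4 = 2.1873 - 0.02*13.1235 = 1.9248
Step 5: grad_x = 2*1*1.6596 = 3.3192, grad_y = 2*3*1.9248 = 11.5487
  x_5 = 1.6596 - 0.02*3.3192 = 1.5932
  y_5 = 1.9248 - 0.02*11.5487 = 1.6938
f(1.5932, 1.6938) = 1*1.5932^2 + 3*1.6938^2 = 11.1454


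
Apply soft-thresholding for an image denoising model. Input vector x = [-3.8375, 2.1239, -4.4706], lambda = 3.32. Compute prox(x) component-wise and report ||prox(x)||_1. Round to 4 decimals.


Soft-thresholding with lambda = 3.32:
prox(-3.8375) = sign(-3.8375)*max(|-3.8375| - 3.32, 0) = -0.5175
prox(2.1239) = sign(2.1239)*max(|2.1239| - 3.32, 0) = 0.0
prox(-4.4706) = sign(-4.4706)*max(|-4.4706| - 3.32, 0) = -1.1506
prox(x) = [-0.5175, 0.0, -1.1506]
||prox(x)||_1 = 0.5175 + 0.0 + 1.1506 = 1.6681


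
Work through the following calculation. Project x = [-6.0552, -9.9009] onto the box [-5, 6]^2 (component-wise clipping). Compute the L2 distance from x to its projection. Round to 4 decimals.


Project each component onto [-5, 6].
clip(-6.0552) = -5.0, clip(-9.9009) = -5.0
Projection = [-5.0, -5.0]
Squared diffs: [1.1134, 24.0188]
Distance = sqrt(25.1322) = 5.0132


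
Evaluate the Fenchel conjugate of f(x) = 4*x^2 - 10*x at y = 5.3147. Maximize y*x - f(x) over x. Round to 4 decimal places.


f*(y) = sup_x {y*x - a*x^2 - b*x} = sup_x {(y-b)*x - a*x^2}
FOC: (y - b) - 2a*x = 0 => x* = (y - b)/(2a)
x* = (5.3147 + 10)/(2*4) = 1.9143
f*(5.3147) = (y-b)^2/(4a) = (5.3147 + 10)^2/(4*4)
= 234.54/16 = 14.6588


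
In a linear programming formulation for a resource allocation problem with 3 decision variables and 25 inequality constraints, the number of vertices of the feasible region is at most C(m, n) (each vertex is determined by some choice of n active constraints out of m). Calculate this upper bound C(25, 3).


Each vertex corresponds to some choice of n active constraints out of m, so the number of vertices is at most C(m, n) = m! / (n!(m-n)!).
m = 25, n = 3
Numerator: 25 * 24 * 23
Denominator: 3! = 6
C(25, 3) = 2300


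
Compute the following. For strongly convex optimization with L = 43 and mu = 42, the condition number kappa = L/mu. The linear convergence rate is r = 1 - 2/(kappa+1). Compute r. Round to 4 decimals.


Step 1: Compute the condition number.
kappa = L/mu = 43/42 = 1.0238
Step 2: Compute the convergence rate.
r = 1 - 2/(kappa + 1) = 1 - 2*mu/(L + mu) = (L - mu)/(L + mu) = 1/85 = 0.0118


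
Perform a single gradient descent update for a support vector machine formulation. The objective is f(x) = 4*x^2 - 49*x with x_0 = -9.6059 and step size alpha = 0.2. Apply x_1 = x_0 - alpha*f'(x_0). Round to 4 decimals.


We compute the gradient at x_0 and apply the update.
f'(x) = 8*x - 49
f'(-9.6059) = 8*-9.6059 - 49 = -125.8472
x_1 = -9.6059 - 0.2*-125.8472 = 15.5635


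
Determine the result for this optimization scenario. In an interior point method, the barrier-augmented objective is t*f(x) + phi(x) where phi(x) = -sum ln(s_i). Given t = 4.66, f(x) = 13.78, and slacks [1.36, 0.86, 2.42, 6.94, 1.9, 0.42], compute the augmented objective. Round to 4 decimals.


Step 1: Compute log-barrier.
ln values: [0.3075, -0.1508, 0.8838, 1.9373, 0.6419, -0.8675]
phi = -(0.3075 - 0.1508 + 0.8838 + 1.9373 + 0.6419 - 0.8675) = -2.7521
Step 2: Compute augmented objective.
t*f(x) = 4.66*13.78 = 64.2148
Total = 64.2148 - 2.7521 = 61.4627


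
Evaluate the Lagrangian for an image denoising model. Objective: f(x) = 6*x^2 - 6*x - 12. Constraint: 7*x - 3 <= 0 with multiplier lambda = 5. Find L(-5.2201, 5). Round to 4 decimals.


Step 1: Evaluate f(x).
f(-5.2201) = 6*(-5.2201)^2 - 6*(-5.2201) - 12 = 182.8173
Step 2: Evaluate g(x).
g(-5.2201) = 7*-5.2201 - 3 = -39.5407
Step 3: Compute Lagrangian.
L = 182.8173 + 5*-39.5407 = -14.8862


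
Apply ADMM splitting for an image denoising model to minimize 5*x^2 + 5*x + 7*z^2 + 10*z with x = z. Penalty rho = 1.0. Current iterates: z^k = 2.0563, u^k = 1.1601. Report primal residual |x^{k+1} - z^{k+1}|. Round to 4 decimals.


ADMM iteration with rho = 1.0, z^k = 2.0563, u^k = 1.1601
Step 1: x-update.
Minimize 5*x^2 + 5*x + (1.0/2)*(x - 2.0563 + 1.1601)^2
FOC: (2*5 + 1.0)*x = -5 + 1.0*(2.0563 - 1.1601)
x^{k+1} = -0.3731
Step 2: z-update.
Minimize 7*z^2 + 10*z + (1.0/2)*(-0.3731 - z + 1.1601)^2
FOC: (2*7 + 1.0)*z = -10 + 1.0*(-0.3731 + 1.1601)
z^{k+1} = -0.6142
Step 3: u-update.
u^{k+1} = 1.1601 - 0.3731 + 0.6142 = 1.4012
Step 4: Primal residual = |-0.3731 + 0.6142| = 0.2411


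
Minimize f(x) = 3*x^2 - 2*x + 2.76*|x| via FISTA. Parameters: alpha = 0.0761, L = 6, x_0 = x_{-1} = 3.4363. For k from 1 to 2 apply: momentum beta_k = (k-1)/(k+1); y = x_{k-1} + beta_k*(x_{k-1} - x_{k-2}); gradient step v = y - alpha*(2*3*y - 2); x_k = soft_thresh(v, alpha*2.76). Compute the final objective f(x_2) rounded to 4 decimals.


FISTA on f(x) = 3*x^2 - 2*x + 2.76*|x|
L = 6, alpha = 0.0761
Iteration 1: beta = 0.0, y = 3.4363 + 0.0*(3.4363 - 3.4363) = 3.4363
  grad(y) = 18.6178, v = y - alpha*grad = 2.0195
  prox(v) = soft_thresh(2.0195, 0.21) = 1.8094
Iteration 2: beta = 0.3333, y = 1.8094 + 0.3333*(1.8094 - 3.4363) = 1.2672
  grad(y) = 5.603, v = y - alpha*grad = 0.8408
  prox(v) = soft_thresh(0.8408, 0.21) = 0.6307
f(x_2) = 3*0.6307^2 - 2*0.6307 + 2.76*|0.6307| = 1.6729


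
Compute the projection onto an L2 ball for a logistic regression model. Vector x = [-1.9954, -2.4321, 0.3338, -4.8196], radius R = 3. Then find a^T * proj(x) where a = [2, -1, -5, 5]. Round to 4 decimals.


Step 1: Compute ||x|| (intermediates to 6 decimals).
||x|| = sqrt((-1.9954)^2 + (-2.4321)^2 + 0.3338^2 + (-4.8196)^2) = 5.765128
Step 2: Project.
Since ||x|| > R, scale = R/||x|| = 3/5.765128 = 0.52037, proj(x) = scale * x
proj(x) = [-1.038346, -1.265592, 0.1737, -2.507975]
Step 3: Dot product.
a^T * proj(x) = 2*(-1.038346) - 1*(-1.265592) - 5*0.1737 + 5*(-2.507975) = -14.2195


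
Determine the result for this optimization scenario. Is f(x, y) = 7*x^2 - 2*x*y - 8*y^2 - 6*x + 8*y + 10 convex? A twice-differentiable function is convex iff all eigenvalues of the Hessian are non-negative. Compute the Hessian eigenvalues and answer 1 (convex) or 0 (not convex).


The Hessian of f(x,y) = 7*x^2 - 2*x*y - 8*y^2 - 6*x + 8*y + 10 is:
H = [[14, -2], [-2, -16]]
Trace = 14 - 16 = -2
Determinant = 14*-16 - (-2)^2 = -228
Discriminant = (-2)^2 - 4*-228 = 916.0
Eigenvalues: lambda_1 = -16.1327, lambda_2 = 14.1327
The function is not convex.

0


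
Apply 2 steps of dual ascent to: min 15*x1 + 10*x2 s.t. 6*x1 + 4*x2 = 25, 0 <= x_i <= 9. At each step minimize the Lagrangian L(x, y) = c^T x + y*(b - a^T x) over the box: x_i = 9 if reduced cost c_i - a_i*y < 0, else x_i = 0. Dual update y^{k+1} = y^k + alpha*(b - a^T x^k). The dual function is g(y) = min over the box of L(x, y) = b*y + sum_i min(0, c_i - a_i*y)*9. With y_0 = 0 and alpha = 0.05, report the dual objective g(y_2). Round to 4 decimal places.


Dual ascent for LP: min 15*x1 + 10*x2, 6*x1 + 4*x2 = 25, 0 <= x_i <= 9
Step 1: y^k = 0.0, reduced costs: (15.0, 10.0)
  x^k = (0.0, 0.0), subgradient = b - a^T x = 25.0
  y^{k+1} = 0.0 + 0.05*25.0 = 1.25
Step 2: y^k = 1.25, reduced costs: (7.5, 5.0)
  x^k = (0.0, 0.0), subgradient = b - a^T x = 25.0
  y^{k+1} = 1.25 + 0.05*25.0 = 2.5
Dual objective at y_2 = 2.5: reduced costs (0.0, 0.0), box minimizer x = (0.0, 0.0)
g(y_2) = b*y + (c1 - a1*y)*x1 + (c2 - a2*y)*x2 = 25*2.5 + 0.0*0.0 + 0.0*0.0 = 62.5 + 0.0 + 0.0 = 62.5


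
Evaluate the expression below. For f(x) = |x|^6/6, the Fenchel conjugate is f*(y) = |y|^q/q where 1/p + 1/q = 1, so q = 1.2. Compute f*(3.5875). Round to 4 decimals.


The conjugate exponent q satisfies 1/p + 1/q = 1.
p = 6, so q = 6/(6 - 1) = 1.2
|y|^q = 3.5875^1.2 = 4.6318
f*(3.5875) = 4.6318 / 1.2 = 3.8598


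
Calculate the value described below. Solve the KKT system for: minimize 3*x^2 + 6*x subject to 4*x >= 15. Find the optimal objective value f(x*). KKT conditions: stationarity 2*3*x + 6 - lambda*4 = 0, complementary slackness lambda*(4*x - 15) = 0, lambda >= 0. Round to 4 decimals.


Step 1: Try lambda = 0 (constraint inactive).
x_unc = -6/(2*3) = -1.0
Check: 4*-1.0 = -4.0 < 15 -- violated!
Step 2: Constraint must be active: 4*x = 15
x* = 15/4 = 3.75
lambda = (2*3*3.75 + 6)/4 = 7.125
Step 3: Compute optimal value.
f(x*) = 3*3.75^2 + 6*3.75 = 64.6875


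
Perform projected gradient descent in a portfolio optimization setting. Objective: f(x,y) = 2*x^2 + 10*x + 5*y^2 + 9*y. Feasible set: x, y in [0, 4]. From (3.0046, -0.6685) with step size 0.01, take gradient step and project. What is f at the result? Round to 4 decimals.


Step 1: Compute gradient at (3.0046, -0.6685).
grad_x = 2*2*3.0046 + 10 = 22.0184
grad_y = 2*5*-0.6685 + 9 = 2.315
Step 2: Gradient step.
x_raw = 3.0046 - 0.01*22.0184 = 2.7844
y_raw = -0.6685 - 0.01*2.315 = -0.6917
Step 3: Project onto [0, 4].
x_proj = clip(2.7844) = 2.7844
y_proj = clip(-0.6917) = 0.0
Step 4: Evaluate f.
f(2.7844, 0.0) = 43.3501


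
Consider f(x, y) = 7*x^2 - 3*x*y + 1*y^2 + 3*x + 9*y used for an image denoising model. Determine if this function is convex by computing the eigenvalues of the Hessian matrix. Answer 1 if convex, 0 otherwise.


The Hessian of f(x,y) = 7*x^2 - 3*x*y + 1*y^2 + 3*x + 9*y is:
H = [[14, -3], [-3, 2]]
Trace = 14 + 2 = 16
Determinant = 14*2 - (-3)^2 = 19
Discriminant = (16)^2 - 4*19 = 180.0
Eigenvalues: lambda_1 = 1.2918, lambda_2 = 14.7082
The function is convex.

1


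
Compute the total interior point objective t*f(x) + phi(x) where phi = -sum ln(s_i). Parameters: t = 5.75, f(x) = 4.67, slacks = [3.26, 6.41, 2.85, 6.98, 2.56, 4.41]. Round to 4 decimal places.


Step 1: Compute log-barrier.
ln values: [1.1817, 1.8579, 1.0473, 1.943, 0.94, 1.4839]
phi = -(1.1817 + 1.8579 + 1.0473 + 1.943 + 0.94 + 1.4839) = -8.4538
Step 2: Compute augmented objective.
t*f(x) = 5.75*4.67 = 26.8525
Total = 26.8525 - 8.4538 = 18.3987


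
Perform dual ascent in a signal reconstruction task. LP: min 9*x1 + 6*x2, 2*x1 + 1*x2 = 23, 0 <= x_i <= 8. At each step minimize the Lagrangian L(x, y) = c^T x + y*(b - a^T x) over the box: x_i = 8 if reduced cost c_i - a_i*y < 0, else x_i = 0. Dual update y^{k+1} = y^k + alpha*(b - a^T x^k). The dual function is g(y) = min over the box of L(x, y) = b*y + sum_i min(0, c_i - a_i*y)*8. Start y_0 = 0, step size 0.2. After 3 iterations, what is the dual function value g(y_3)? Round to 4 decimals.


Dual ascent for LP: min 9*x1 + 6*x2, 2*x1 + 1*x2 = 23, 0 <= x_i <= 8
Step 1: y^k = 0.0, reduced costs: (9.0, 6.0)
  x^k = (0.0, 0.0), subgradient = b - a^T x = 23.0
  y^{k+1} = 0.0 + 0.2*23.0 = 4.6
Step 2: y^k = 4.6, reduced costs: (-0.2, 1.4)
  x^k = (8.0, 0.0), subgradient = b - a^T x = 7.0
  y^{k+1} = 4.6 + 0.2*7.0 = 6.0
Step 3: y^k = 6.0, reduced costs: (-3.0, 0.0)
  x^k = (8.0, 0.0), subgradient = b - a^T x = 7.0
  y^{k+1} = 6.0 + 0.2*7.0 = 7.4
Dual objective at y_3 = 7.4: reduced costs (-5.8, -1.4), box minimizer x = (8.0, 8.0)
g(y_3) = b*y + (c1 - a1*y)*x1 + (c2 - a2*y)*x2 = 23*7.4 + (-5.8)*8.0 + (-1.4)*8.0 = 170.2 - 46.4 - 11.2 = 112.6


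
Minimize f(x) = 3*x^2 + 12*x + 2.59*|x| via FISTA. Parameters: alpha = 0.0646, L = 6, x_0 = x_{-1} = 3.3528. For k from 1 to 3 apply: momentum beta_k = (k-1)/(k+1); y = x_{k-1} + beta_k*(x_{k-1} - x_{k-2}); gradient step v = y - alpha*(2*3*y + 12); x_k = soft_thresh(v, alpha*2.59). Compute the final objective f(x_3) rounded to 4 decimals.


FISTA on f(x) = 3*x^2 + 12*x + 2.59*|x|
L = 6, alpha = 0.0646
Iteration 1: beta = 0.0, y = 3.3528 + 0.0*(3.3528 - 3.3528) = 3.3528
  grad(y) = 32.1168, v = y - alpha*grad = 1.2781
  prox(v) = soft_thresh(1.2781, 0.1673) = 1.1107
Iteration 2: beta = 0.3333, y = 1.1107 + 0.3333*(1.1107 - 3.3528) = 0.3634
  grad(y) = 14.1803, v = y - alpha*grad = -0.5527
  prox(v) = soft_thresh(-0.5527, 0.1673) = -0.3853
Iteration 3: beta = 0.5, y = -0.3853 + 0.5*(-0.3853 - 1.1107) = -1.1334
  grad(y) = 5.1997, v = y - alpha*grad = -1.4693
  prox(v) = soft_thresh(-1.4693, 0.1673) = -1.302
f(x_3) = 3*(-1.302)^2 + 12*(-1.302) + 2.59*|-1.302| = -7.1662


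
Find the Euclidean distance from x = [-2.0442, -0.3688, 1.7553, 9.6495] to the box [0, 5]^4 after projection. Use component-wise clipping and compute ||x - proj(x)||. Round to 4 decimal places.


Project each component onto [0, 5].
clip(-2.0442) = 0.0, clip(-0.3688) = 0.0, clip(1.7553) = 1.7553, clip(9.6495) = 5.0
Projection = [0.0, 0.0, 1.7553, 5.0]
Squared diffs: [4.1788, 0.136, 0.0, 21.6179]
Distance = sqrt(25.9327) = 5.0924


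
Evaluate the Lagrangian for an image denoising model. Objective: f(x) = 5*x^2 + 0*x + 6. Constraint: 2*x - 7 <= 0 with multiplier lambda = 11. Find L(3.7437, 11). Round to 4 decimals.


Step 1: Evaluate f(x).
f(3.7437) = 5*3.7437^2 + 0*3.7437 + 6 = 76.0764
Step 2: Evaluate g(x).
g(3.7437) = 2*3.7437 - 7 = 0.4874
Step 3: Compute Lagrangian.
L = 76.0764 + 11*0.4874 = 81.4378


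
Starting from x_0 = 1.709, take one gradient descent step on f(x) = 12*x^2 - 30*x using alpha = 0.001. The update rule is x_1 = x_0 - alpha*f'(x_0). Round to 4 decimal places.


We compute the gradient at x_0 and apply the update.
f'(x) = 24*x - 30
f'(1.709) = 24*1.709 - 30 = 11.016
x_1 = 1.709 - 0.001*11.016 = 1.698


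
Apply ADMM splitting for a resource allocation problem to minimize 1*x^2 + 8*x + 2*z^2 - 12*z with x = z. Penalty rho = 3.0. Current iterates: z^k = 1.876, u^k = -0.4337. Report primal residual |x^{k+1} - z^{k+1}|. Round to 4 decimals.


ADMM iteration with rho = 3.0, z^k = 1.876, u^k = -0.4337
Step 1: x-update.
Minimize 1*x^2 + 8*x + (3.0/2)*(x - 1.876 - 0.4337)^2
FOC: (2*1 + 3.0)*x = -8 + 3.0*(1.876 + 0.4337)
x^{k+1} = -0.2142
Step 2: z-update.
Minimize 2*z^2 - 12*z + (3.0/2)*(-0.2142 - z - 0.4337)^2
FOC: (2*2 + 3.0)*z = 12 + 3.0*(-0.2142 - 0.4337)
z^{k+1} = 1.4366
Step 3: u-update.
u^{k+1} = -0.4337 - 0.2142 - 1.4366 = -2.0845
Step 4: Primal residual = |-0.2142 - 1.4366| = 1.6508


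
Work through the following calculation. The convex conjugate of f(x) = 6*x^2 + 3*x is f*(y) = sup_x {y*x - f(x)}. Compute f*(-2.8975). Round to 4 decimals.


f*(y) = sup_x {y*x - a*x^2 - b*x} = sup_x {(y-b)*x - a*x^2}
FOC: (y - b) - 2a*x = 0 => x* = (y - b)/(2a)
x* = (-2.8975 - 3)/(2*6) = -0.4915
f*(-2.8975) = (y-b)^2/(4a) = (-2.8975 - 3)^2/(4*6)
= 34.7805/24 = 1.4492


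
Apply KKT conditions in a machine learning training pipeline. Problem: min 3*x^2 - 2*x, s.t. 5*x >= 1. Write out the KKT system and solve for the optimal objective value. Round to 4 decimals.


Step 1: Try lambda = 0 (constraint inactive).
Stationarity: 2*3*x - 2 = 0
x* = 2/(2*3) = 1/3 = 0.3333 (rounded; the exact value 1/3 is used below)
Check constraint: 5*0.3333 = 1.6665 >= 1 -- satisfied.
Step 2: Compute optimal value.
f(x*) = 3*(1/3)^2 - 2*(1/3) = -0.3333


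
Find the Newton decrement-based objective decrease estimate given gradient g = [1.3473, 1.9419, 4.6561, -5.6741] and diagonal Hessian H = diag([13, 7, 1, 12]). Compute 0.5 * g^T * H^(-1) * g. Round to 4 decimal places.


Step 1: H is diagonal, so H^(-1) * g = [0.1036, 0.2774, 4.6561, -0.4728].
Step 2: g^T H^(-1) g = sum_i g_i^2 / H_ii
  = (1.3473)^2/13 + (1.9419)^2/7 + (4.6561)^2/1 + (-5.6741)^2/12
  = 0.1396 + 0.5387 + 21.6793 + 2.683 = 25.0406
Step 3: Objective decrease = 0.5 * g^T H^(-1) g = 12.5203


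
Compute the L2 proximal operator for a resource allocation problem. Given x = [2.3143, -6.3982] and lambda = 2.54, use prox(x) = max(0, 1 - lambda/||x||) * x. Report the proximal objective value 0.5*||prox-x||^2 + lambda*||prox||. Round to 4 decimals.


Step 1: Compute ||x||.
||x|| = 6.8039
Step 2: Compute scaling factor.
scale = max(0, 1 - 2.54/6.8039) = 0.6267
Step 3: prox(x) = [1.4503, -4.0097]
||prox(x)|| = 4.2639
Step 4: Proximal objective.
0.5*||prox-x||^2 = 3.2258
lambda*||prox|| = 10.8303
Total = 14.0561
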